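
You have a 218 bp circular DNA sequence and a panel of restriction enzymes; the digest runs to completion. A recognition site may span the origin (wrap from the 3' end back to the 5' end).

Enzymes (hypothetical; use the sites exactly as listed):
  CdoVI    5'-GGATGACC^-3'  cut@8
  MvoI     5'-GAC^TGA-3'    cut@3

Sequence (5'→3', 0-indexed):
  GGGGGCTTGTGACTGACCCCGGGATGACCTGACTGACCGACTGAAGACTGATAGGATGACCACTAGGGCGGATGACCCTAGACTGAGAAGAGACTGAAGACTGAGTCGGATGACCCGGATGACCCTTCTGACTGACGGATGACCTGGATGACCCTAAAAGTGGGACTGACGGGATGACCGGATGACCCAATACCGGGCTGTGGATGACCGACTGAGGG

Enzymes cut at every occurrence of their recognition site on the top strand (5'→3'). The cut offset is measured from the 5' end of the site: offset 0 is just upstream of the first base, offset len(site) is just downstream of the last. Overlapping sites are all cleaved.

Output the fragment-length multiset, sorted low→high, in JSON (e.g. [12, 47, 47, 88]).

Scan for sites:
  CdoVI GGATGACC/8: at [21, 53, 69, 107, 116, 136, 145, 171, 179, 201] ⇒ [29, 61, 77, 115, 124, 144, 153, 179, 187, 209]
  MvoI GACTGA/3: at [10, 30, 38, 45, 80, 91, 98, 129, 163, 209] ⇒ [13, 33, 41, 48, 83, 94, 101, 132, 166, 212]

Pooled cuts: [13, 29, 33, 41, 48, 61, 77, 83, 94, 101, 115, 124, 132, 144, 153, 166, 179, 187, 209, 212]

Fragment lengths:
  13→29: 16 bp
  29→33: 4 bp
  33→41: 8 bp
  41→48: 7 bp
  48→61: 13 bp
  61→77: 16 bp
  77→83: 6 bp
  83→94: 11 bp
  94→101: 7 bp
  101→115: 14 bp
  115→124: 9 bp
  124→132: 8 bp
  132→144: 12 bp
  144→153: 9 bp
  153→166: 13 bp
  166→179: 13 bp
  179→187: 8 bp
  187→209: 22 bp
  209→212: 3 bp
  212→13 (wrap): 218-212+13 = 19 bp

[3,4,6,7,7,8,8,8,9,9,11,12,13,13,13,14,16,16,19,22]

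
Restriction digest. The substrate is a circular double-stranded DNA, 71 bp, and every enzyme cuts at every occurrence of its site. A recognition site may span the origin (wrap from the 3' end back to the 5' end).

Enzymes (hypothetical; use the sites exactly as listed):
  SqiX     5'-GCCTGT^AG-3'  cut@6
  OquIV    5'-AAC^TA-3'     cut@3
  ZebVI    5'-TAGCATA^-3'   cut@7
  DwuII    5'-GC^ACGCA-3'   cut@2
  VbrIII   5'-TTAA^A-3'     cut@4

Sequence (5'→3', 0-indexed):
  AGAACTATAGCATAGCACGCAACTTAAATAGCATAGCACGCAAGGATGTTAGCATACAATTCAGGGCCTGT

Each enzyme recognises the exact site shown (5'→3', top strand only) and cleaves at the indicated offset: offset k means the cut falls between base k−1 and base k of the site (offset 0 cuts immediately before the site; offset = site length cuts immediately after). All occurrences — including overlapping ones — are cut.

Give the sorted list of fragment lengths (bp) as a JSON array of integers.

[2,2,5,8,9,11,15,19]

Scan for sites:
  SqiX GCCTGTAG/6: at [65] ⇒ [0]
  OquIV AACTA/3: at [2] ⇒ [5]
  ZebVI TAGCATA/7: at [7, 28, 49] ⇒ [14, 35, 56]
  DwuII GCACGCA/2: at [14, 35] ⇒ [16, 37]
  VbrIII TTAAA/4: at [23] ⇒ [27]

All cut coordinates (distinct, sorted): [0, 5, 14, 16, 27, 35, 37, 56]

Fragments:
  0→5: 5 bp
  5→14: 9 bp
  14→16: 2 bp
  16→27: 11 bp
  27→35: 8 bp
  35→37: 2 bp
  37→56: 19 bp
  56→0 (wrap): 71-56+0 = 15 bp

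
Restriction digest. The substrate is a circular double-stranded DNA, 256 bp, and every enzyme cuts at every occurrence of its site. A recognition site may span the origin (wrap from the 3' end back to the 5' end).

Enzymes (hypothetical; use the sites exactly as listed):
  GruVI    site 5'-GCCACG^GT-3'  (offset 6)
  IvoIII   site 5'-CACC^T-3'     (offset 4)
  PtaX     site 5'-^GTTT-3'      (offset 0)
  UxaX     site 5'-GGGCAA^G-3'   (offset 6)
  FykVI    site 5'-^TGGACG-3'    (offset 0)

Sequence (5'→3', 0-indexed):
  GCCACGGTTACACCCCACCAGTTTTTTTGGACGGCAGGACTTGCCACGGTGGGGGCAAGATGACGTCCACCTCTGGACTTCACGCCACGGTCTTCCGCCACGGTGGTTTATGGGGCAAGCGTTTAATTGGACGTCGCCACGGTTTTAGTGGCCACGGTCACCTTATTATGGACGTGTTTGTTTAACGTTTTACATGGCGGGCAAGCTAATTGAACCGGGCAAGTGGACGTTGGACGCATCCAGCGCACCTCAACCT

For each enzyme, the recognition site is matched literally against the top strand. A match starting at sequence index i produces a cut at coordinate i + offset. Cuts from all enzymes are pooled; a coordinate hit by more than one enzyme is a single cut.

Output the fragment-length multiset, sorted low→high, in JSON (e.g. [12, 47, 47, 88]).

Scan for sites:
  GruVI (GCCACGGT, off=6): starts [0, 42, 83, 96, 135, 150] → cuts [6, 48, 89, 102, 141, 156]
  IvoIII (CACCT, off=4): starts [67, 158, 245] → cuts [71, 162, 249]
  PtaX (GTTT, off=0): starts [20, 105, 120, 141, 175, 179, 186] → cuts [20, 105, 120, 141, 175, 179, 186]
  UxaX (GGGCAAG, off=6): starts [52, 112, 198, 216] → cuts [58, 118, 204, 222]
  FykVI (TGGACG, off=0): starts [27, 127, 168, 223, 230] → cuts [27, 127, 168, 223, 230]

Pooled cuts: [6, 20, 27, 48, 58, 71, 89, 102, 105, 118, 120, 127, 141, 156, 162, 168, 175, 179, 186, 204, 222, 223, 230, 249]

Fragment lengths:
  6→20: 14 bp
  20→27: 7 bp
  27→48: 21 bp
  48→58: 10 bp
  58→71: 13 bp
  71→89: 18 bp
  89→102: 13 bp
  102→105: 3 bp
  105→118: 13 bp
  118→120: 2 bp
  120→127: 7 bp
  127→141: 14 bp
  141→156: 15 bp
  156→162: 6 bp
  162→168: 6 bp
  168→175: 7 bp
  175→179: 4 bp
  179→186: 7 bp
  186→204: 18 bp
  204→222: 18 bp
  222→223: 1 bp
  223→230: 7 bp
  230→249: 19 bp
  249→6 (wrap): 256-249+6 = 13 bp

[1,2,3,4,6,6,7,7,7,7,7,10,13,13,13,13,14,14,15,18,18,18,19,21]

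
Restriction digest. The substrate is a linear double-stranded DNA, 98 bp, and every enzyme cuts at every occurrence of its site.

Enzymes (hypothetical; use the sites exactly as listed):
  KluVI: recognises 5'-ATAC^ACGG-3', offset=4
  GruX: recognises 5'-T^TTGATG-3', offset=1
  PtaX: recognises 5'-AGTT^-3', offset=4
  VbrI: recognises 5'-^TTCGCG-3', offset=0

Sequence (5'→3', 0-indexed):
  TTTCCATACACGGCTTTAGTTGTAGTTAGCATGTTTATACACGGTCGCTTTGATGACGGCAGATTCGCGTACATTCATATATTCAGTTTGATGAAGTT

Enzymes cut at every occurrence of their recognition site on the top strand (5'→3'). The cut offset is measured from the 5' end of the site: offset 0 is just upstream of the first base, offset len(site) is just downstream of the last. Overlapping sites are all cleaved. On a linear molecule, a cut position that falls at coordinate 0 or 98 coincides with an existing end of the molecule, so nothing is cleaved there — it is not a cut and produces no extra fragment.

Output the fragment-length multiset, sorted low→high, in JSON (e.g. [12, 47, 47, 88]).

[1,6,9,9,10,12,13,14,24]

Per-enzyme occurrences:
  KluVI ATACACGG/4: at [5, 36] ⇒ [9, 40]
  GruX TTTGATG/1: at [48, 86] ⇒ [49, 87]
  PtaX AGTT/4: at [17, 23, 84, 94] ⇒ [21, 27, 88] (position 98 is a terminus of the linear molecule — no cut)
  VbrI TTCGCG/0: at [63] ⇒ [63]

All cut coordinates (distinct, sorted): [9, 21, 27, 40, 49, 63, 87, 88]

Fragment lengths:
  [0,9): 9 bp
  [9,21): 12 bp
  [21,27): 6 bp
  [27,40): 13 bp
  [40,49): 9 bp
  [49,63): 14 bp
  [63,87): 24 bp
  [87,88): 1 bp
  [88,98): 10 bp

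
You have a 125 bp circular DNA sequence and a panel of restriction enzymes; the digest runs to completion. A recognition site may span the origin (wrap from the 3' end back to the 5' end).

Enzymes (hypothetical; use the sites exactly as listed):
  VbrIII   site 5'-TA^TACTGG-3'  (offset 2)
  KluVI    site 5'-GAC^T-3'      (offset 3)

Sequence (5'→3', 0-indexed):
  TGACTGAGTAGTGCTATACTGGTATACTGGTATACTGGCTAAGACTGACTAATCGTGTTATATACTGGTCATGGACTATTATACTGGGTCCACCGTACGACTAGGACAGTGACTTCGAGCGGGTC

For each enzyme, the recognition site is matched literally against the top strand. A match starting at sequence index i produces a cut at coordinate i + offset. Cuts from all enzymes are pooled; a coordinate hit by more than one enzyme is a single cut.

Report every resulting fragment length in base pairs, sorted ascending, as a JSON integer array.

[4,5,8,8,12,12,13,13,14,16,20]

Scan for sites:
  VbrIII TATACTGG/2: at [14, 22, 30, 60, 79] ⇒ [16, 24, 32, 62, 81]
  KluVI GACT/3: at [1, 42, 46, 73, 98, 110] ⇒ [4, 45, 49, 76, 101, 113]

Pooled cuts: [4, 16, 24, 32, 45, 49, 62, 76, 81, 101, 113]

Fragments:
  4→16: 12 bp
  16→24: 8 bp
  24→32: 8 bp
  32→45: 13 bp
  45→49: 4 bp
  49→62: 13 bp
  62→76: 14 bp
  76→81: 5 bp
  81→101: 20 bp
  101→113: 12 bp
  113→4 (wrap): 125-113+4 = 16 bp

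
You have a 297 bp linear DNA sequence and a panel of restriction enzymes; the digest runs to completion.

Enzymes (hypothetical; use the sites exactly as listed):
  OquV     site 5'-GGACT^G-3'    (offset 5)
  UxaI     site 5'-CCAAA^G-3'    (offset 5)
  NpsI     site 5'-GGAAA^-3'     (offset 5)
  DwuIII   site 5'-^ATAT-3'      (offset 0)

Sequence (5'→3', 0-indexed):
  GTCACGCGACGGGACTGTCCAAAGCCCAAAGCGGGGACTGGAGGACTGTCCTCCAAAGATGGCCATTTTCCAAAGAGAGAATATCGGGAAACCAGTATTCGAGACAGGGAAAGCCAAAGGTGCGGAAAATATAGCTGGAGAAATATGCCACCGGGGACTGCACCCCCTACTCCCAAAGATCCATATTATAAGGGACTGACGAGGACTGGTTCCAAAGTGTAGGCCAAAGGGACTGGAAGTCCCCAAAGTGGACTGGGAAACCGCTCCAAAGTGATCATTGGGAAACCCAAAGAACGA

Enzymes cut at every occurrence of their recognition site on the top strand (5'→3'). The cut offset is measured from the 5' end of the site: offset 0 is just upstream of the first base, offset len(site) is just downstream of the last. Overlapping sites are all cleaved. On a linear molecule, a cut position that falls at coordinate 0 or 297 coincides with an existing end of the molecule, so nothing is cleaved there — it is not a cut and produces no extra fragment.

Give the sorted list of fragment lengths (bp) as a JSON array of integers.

Scan for sites:
  OquV GGACTG/5: at [11, 34, 42, 154, 192, 202, 229, 249] ⇒ [16, 39, 47, 159, 197, 207, 234, 254]
  UxaI CCAAAG/5: at [18, 25, 52, 69, 113, 172, 211, 223, 242, 265, 286] ⇒ [23, 30, 57, 74, 118, 177, 216, 228, 247, 270, 291]
  NpsI GGAAA/5: at [86, 107, 123, 255, 280] ⇒ [91, 112, 128, 260, 285]
  DwuIII ATAT/0: at [80, 128, 142, 182] ⇒ [80, 128, 142, 182]

All cut coordinates (distinct, sorted): [16, 23, 30, 39, 47, 57, 74, 80, 91, 112, 118, 128, 142, 159, 177, 182, 197, 207, 216, 228, 234, 247, 254, 260, 270, 285, 291]

Fragments:
  [0,16): 16 bp
  [16,23): 7 bp
  [23,30): 7 bp
  [30,39): 9 bp
  [39,47): 8 bp
  [47,57): 10 bp
  [57,74): 17 bp
  [74,80): 6 bp
  [80,91): 11 bp
  [91,112): 21 bp
  [112,118): 6 bp
  [118,128): 10 bp
  [128,142): 14 bp
  [142,159): 17 bp
  [159,177): 18 bp
  [177,182): 5 bp
  [182,197): 15 bp
  [197,207): 10 bp
  [207,216): 9 bp
  [216,228): 12 bp
  [228,234): 6 bp
  [234,247): 13 bp
  [247,254): 7 bp
  [254,260): 6 bp
  [260,270): 10 bp
  [270,285): 15 bp
  [285,291): 6 bp
  [291,297): 6 bp

[5,6,6,6,6,6,6,7,7,7,8,9,9,10,10,10,10,11,12,13,14,15,15,16,17,17,18,21]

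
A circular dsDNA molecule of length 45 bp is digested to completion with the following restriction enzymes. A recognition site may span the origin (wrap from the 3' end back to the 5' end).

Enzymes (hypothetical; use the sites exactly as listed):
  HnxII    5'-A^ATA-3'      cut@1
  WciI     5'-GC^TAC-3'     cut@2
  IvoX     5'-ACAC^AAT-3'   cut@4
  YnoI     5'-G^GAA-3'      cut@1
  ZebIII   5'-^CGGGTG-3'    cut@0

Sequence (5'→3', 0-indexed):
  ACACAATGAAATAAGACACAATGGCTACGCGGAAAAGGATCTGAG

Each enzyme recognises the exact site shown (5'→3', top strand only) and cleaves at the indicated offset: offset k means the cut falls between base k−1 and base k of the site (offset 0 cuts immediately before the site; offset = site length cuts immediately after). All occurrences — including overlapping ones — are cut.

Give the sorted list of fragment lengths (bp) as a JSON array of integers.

[6,6,6,9,18]

Scan for sites:
  HnxII AATA/1: at [9] ⇒ [10]
  WciI GCTAC/2: at [23] ⇒ [25]
  IvoX ACACAAT/4: at [0, 15] ⇒ [4, 19]
  YnoI GGAA/1: at [30] ⇒ [31]
  ZebIII (CGGGTG, off=0): no sites

Pooled cuts: [4, 10, 19, 25, 31]

Fragments:
  4→10: 6 bp
  10→19: 9 bp
  19→25: 6 bp
  25→31: 6 bp
  31→4 (wrap): 45-31+4 = 18 bp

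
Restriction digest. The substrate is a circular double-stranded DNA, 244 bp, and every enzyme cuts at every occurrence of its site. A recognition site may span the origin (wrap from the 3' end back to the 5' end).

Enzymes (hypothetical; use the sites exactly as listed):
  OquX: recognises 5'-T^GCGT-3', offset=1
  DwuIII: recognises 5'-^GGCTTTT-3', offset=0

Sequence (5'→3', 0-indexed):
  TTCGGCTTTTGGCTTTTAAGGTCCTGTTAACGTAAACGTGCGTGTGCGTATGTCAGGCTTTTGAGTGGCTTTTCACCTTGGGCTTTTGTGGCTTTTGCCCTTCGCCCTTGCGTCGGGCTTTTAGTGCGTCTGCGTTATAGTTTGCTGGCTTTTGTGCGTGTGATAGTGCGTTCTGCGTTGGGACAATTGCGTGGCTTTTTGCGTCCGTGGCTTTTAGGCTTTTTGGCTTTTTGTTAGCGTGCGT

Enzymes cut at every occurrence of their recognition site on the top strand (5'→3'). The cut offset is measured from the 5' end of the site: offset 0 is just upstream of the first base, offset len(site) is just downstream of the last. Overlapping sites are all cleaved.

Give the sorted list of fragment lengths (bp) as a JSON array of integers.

Per-enzyme occurrences:
  OquX TGCGT/1: at [38, 44, 108, 124, 130, 154, 166, 173, 187, 199, 239] ⇒ [39, 45, 109, 125, 131, 155, 167, 174, 188, 200, 240]
  DwuIII GGCTTTT/0: at [3, 10, 55, 66, 80, 89, 115, 146, 192, 208, 216, 224] ⇒ [3, 10, 55, 66, 80, 89, 115, 146, 192, 208, 216, 224]

All cut coordinates (distinct, sorted): [3, 10, 39, 45, 55, 66, 80, 89, 109, 115, 125, 131, 146, 155, 167, 174, 188, 192, 200, 208, 216, 224, 240]

Fragments:
  3→10: 7 bp
  10→39: 29 bp
  39→45: 6 bp
  45→55: 10 bp
  55→66: 11 bp
  66→80: 14 bp
  80→89: 9 bp
  89→109: 20 bp
  109→115: 6 bp
  115→125: 10 bp
  125→131: 6 bp
  131→146: 15 bp
  146→155: 9 bp
  155→167: 12 bp
  167→174: 7 bp
  174→188: 14 bp
  188→192: 4 bp
  192→200: 8 bp
  200→208: 8 bp
  208→216: 8 bp
  216→224: 8 bp
  224→240: 16 bp
  240→3 (wrap): 244-240+3 = 7 bp

[4,6,6,6,7,7,7,8,8,8,8,9,9,10,10,11,12,14,14,15,16,20,29]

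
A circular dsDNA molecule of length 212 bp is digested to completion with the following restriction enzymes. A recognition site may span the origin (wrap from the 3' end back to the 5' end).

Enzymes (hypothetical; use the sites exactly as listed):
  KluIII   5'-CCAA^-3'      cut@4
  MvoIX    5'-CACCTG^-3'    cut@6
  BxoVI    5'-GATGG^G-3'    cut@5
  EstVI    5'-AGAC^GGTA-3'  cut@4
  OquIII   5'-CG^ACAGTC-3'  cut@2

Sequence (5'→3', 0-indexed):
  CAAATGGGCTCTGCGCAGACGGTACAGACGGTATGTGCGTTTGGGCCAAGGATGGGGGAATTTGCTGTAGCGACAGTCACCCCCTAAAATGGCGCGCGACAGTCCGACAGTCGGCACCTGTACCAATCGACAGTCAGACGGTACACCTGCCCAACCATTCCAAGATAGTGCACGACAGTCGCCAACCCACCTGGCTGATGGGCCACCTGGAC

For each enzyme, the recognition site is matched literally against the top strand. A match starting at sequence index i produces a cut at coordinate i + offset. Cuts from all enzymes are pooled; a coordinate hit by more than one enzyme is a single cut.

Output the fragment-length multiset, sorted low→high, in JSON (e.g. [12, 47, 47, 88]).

[3,5,6,6,6,8,8,8,8,9,9,10,10,11,11,14,17,17,20,26]

Per-enzyme occurrences:
  KluIII (CCAA, off=4): starts [45, 122, 150, 159, 181, 211] → cuts [3, 49, 126, 154, 163, 185]
  MvoIX (CACCTG, off=6): starts [114, 143, 187, 203] → cuts [120, 149, 193, 209]
  BxoVI (GATGGG, off=5): starts [50, 196] → cuts [55, 201]
  EstVI (AGACGGTA, off=4): starts [16, 25, 135] → cuts [20, 29, 139]
  OquIII (CGACAGTC, off=2): starts [70, 96, 104, 127, 172] → cuts [72, 98, 106, 129, 174]

Pooled cuts: [3, 20, 29, 49, 55, 72, 98, 106, 120, 126, 129, 139, 149, 154, 163, 174, 185, 193, 201, 209]

Fragments:
  3→20: 17 bp
  20→29: 9 bp
  29→49: 20 bp
  49→55: 6 bp
  55→72: 17 bp
  72→98: 26 bp
  98→106: 8 bp
  106→120: 14 bp
  120→126: 6 bp
  126→129: 3 bp
  129→139: 10 bp
  139→149: 10 bp
  149→154: 5 bp
  154→163: 9 bp
  163→174: 11 bp
  174→185: 11 bp
  185→193: 8 bp
  193→201: 8 bp
  201→209: 8 bp
  209→3 (wrap): 212-209+3 = 6 bp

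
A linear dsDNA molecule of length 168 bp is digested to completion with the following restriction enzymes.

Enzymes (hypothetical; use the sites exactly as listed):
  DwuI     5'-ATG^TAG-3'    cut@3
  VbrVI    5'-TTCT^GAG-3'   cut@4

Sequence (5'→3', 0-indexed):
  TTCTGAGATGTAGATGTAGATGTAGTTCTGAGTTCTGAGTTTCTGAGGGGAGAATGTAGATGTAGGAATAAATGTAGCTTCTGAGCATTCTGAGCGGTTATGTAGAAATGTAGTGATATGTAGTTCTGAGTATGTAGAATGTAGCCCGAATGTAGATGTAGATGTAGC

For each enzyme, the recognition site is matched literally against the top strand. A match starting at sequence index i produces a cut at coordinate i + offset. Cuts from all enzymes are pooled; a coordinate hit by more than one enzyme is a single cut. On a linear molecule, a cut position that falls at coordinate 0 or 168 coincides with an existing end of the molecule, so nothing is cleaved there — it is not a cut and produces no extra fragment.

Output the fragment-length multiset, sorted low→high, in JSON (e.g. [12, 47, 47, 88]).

[4,4,6,6,6,6,6,6,7,7,7,7,7,8,8,8,9,10,11,11,12,12]

Scan for sites:
  DwuI ATGTAG/3: at [7, 13, 19, 53, 59, 71, 99, 107, 117, 131, 138, 149, 155, 161] ⇒ [10, 16, 22, 56, 62, 74, 102, 110, 120, 134, 141, 152, 158, 164]
  VbrVI TTCTGAG/4: at [0, 25, 32, 40, 78, 87, 123] ⇒ [4, 29, 36, 44, 82, 91, 127]

All cut coordinates (distinct, sorted): [4, 10, 16, 22, 29, 36, 44, 56, 62, 74, 82, 91, 102, 110, 120, 127, 134, 141, 152, 158, 164]

Fragments:
  [0,4): 4 bp
  [4,10): 6 bp
  [10,16): 6 bp
  [16,22): 6 bp
  [22,29): 7 bp
  [29,36): 7 bp
  [36,44): 8 bp
  [44,56): 12 bp
  [56,62): 6 bp
  [62,74): 12 bp
  [74,82): 8 bp
  [82,91): 9 bp
  [91,102): 11 bp
  [102,110): 8 bp
  [110,120): 10 bp
  [120,127): 7 bp
  [127,134): 7 bp
  [134,141): 7 bp
  [141,152): 11 bp
  [152,158): 6 bp
  [158,164): 6 bp
  [164,168): 4 bp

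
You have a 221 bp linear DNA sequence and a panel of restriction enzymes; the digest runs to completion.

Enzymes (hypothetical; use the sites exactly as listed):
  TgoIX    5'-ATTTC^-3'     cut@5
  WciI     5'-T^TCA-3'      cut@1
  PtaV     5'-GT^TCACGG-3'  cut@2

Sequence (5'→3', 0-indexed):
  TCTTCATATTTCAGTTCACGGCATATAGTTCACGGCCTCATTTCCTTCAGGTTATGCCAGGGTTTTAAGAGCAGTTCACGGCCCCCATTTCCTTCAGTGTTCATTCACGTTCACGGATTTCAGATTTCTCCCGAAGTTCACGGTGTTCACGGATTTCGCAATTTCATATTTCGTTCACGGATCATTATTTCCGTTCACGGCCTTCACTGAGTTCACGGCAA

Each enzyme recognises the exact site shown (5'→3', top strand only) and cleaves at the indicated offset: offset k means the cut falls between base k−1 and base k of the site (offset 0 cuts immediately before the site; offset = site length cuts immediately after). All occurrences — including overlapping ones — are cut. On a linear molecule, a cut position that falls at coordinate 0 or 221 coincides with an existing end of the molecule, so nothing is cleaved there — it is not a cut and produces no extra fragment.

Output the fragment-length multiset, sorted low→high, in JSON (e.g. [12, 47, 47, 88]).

Site scan:
  TgoIX (ATTTC, off=5): starts [7, 39, 86, 116, 123, 152, 160, 167, 186] → cuts [12, 44, 91, 121, 128, 157, 165, 172, 191]
  WciI (TTCA, off=1): starts [2, 9, 14, 28, 45, 74, 92, 99, 103, 109, 118, 136, 145, 162, 173, 193, 202, 211] → cuts [3, 10, 15, 29, 46, 75, 93, 100, 104, 110, 119, 137, 146, 163, 174, 194, 203, 212]
  PtaV (GTTCACGG, off=2): starts [13, 27, 73, 108, 135, 144, 172, 192, 210] → cuts [15, 29, 75, 110, 137, 146, 174, 194, 212]

Pooled cuts: [3, 10, 12, 15, 29, 44, 46, 75, 91, 93, 100, 104, 110, 119, 121, 128, 137, 146, 157, 163, 165, 172, 174, 191, 194, 203, 212]

Fragment lengths:
  [0,3): 3 bp
  [3,10): 7 bp
  [10,12): 2 bp
  [12,15): 3 bp
  [15,29): 14 bp
  [29,44): 15 bp
  [44,46): 2 bp
  [46,75): 29 bp
  [75,91): 16 bp
  [91,93): 2 bp
  [93,100): 7 bp
  [100,104): 4 bp
  [104,110): 6 bp
  [110,119): 9 bp
  [119,121): 2 bp
  [121,128): 7 bp
  [128,137): 9 bp
  [137,146): 9 bp
  [146,157): 11 bp
  [157,163): 6 bp
  [163,165): 2 bp
  [165,172): 7 bp
  [172,174): 2 bp
  [174,191): 17 bp
  [191,194): 3 bp
  [194,203): 9 bp
  [203,212): 9 bp
  [212,221): 9 bp

[2,2,2,2,2,2,3,3,3,4,6,6,7,7,7,7,9,9,9,9,9,9,11,14,15,16,17,29]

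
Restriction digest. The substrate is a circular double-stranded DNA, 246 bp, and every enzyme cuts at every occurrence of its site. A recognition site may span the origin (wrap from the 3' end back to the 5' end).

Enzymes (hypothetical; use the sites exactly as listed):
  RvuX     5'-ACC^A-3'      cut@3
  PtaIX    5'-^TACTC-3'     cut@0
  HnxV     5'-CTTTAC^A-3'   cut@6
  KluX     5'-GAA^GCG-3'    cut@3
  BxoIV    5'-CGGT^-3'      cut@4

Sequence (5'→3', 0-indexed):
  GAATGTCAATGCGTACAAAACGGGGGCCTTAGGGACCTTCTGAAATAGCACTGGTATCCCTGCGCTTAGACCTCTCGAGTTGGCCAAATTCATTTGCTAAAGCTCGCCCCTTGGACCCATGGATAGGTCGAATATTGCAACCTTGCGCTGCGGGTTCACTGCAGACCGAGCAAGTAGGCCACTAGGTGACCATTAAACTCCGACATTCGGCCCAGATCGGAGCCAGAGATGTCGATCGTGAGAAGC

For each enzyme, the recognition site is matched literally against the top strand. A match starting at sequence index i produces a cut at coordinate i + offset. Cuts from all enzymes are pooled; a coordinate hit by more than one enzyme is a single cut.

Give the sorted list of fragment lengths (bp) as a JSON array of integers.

Per-enzyme occurrences:
  RvuX (ACCA, off=3): starts [188] → cuts [191]
  PtaIX (TACTC, off=0): no sites
  HnxV (CTTTACA, off=6): no sites
  KluX (GAAGCG, off=3): starts [241] → cuts [244]
  BxoIV (CGGT, off=4): no sites

All cut coordinates (distinct, sorted): [191, 244]

Fragment lengths:
  191→244: 53 bp
  244→191 (wrap): 246-244+191 = 193 bp

[53,193]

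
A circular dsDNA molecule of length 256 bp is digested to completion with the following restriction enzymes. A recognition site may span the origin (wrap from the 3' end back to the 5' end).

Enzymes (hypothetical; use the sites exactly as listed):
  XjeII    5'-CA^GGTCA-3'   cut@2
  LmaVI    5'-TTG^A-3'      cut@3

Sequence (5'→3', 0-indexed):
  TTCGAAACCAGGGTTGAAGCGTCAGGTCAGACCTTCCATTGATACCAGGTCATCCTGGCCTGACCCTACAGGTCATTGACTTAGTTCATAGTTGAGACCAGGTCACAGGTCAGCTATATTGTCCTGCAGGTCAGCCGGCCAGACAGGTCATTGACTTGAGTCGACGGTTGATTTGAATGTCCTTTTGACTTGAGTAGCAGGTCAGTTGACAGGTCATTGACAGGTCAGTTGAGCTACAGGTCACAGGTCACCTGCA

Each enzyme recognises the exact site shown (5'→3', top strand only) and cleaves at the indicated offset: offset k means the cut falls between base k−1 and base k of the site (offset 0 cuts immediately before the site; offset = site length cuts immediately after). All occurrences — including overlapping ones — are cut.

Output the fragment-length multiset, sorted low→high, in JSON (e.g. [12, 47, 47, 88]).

[3,3,5,5,5,6,6,7,7,7,7,8,8,8,8,9,9,12,12,16,17,17,21,23,27]

Site scan:
  XjeII (CAGGTCA, off=2): starts [22, 45, 68, 98, 105, 126, 143, 197, 209, 220, 236, 243] → cuts [24, 47, 70, 100, 107, 128, 145, 199, 211, 222, 238, 245]
  LmaVI (TTGA, off=3): starts [13, 38, 75, 91, 150, 155, 167, 172, 184, 189, 205, 216, 228] → cuts [16, 41, 78, 94, 153, 158, 170, 175, 187, 192, 208, 219, 231]

Pooled cuts: [16, 24, 41, 47, 70, 78, 94, 100, 107, 128, 145, 153, 158, 170, 175, 187, 192, 199, 208, 211, 219, 222, 231, 238, 245]

Fragment lengths:
  16→24: 8 bp
  24→41: 17 bp
  41→47: 6 bp
  47→70: 23 bp
  70→78: 8 bp
  78→94: 16 bp
  94→100: 6 bp
  100→107: 7 bp
  107→128: 21 bp
  128→145: 17 bp
  145→153: 8 bp
  153→158: 5 bp
  158→170: 12 bp
  170→175: 5 bp
  175→187: 12 bp
  187→192: 5 bp
  192→199: 7 bp
  199→208: 9 bp
  208→211: 3 bp
  211→219: 8 bp
  219→222: 3 bp
  222→231: 9 bp
  231→238: 7 bp
  238→245: 7 bp
  245→16 (wrap): 256-245+16 = 27 bp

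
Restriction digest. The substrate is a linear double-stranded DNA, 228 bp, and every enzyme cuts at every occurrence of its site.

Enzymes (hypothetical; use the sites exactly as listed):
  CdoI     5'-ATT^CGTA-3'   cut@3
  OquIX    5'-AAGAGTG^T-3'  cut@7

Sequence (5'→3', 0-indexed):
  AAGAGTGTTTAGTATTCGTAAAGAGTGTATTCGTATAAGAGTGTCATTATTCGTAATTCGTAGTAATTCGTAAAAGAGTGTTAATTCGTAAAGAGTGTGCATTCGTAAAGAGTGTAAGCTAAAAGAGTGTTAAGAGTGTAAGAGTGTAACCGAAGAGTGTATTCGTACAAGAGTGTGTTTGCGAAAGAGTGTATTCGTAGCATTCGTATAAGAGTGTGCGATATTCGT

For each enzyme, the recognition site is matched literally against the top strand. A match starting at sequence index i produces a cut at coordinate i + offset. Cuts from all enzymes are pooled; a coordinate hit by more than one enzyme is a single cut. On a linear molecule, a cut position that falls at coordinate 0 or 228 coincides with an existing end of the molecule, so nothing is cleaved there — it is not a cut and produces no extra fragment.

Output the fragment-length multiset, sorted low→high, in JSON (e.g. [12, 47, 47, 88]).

[4,4,4,6,6,7,7,8,8,9,9,9,10,11,11,11,12,12,12,12,12,13,15,16]

Per-enzyme occurrences:
  CdoI (ATTCGTA, off=3): starts [13, 28, 48, 55, 65, 83, 100, 160, 192, 201] → cuts [16, 31, 51, 58, 68, 86, 103, 163, 195, 204]
  OquIX (AAGAGTGT, off=7): starts [0, 20, 36, 73, 90, 107, 122, 131, 139, 152, 168, 184, 209] → cuts [7, 27, 43, 80, 97, 114, 129, 138, 146, 159, 175, 191, 216]

All cut coordinates (distinct, sorted): [7, 16, 27, 31, 43, 51, 58, 68, 80, 86, 97, 103, 114, 129, 138, 146, 159, 163, 175, 191, 195, 204, 216]

Fragments:
  [0,7): 7 bp
  [7,16): 9 bp
  [16,27): 11 bp
  [27,31): 4 bp
  [31,43): 12 bp
  [43,51): 8 bp
  [51,58): 7 bp
  [58,68): 10 bp
  [68,80): 12 bp
  [80,86): 6 bp
  [86,97): 11 bp
  [97,103): 6 bp
  [103,114): 11 bp
  [114,129): 15 bp
  [129,138): 9 bp
  [138,146): 8 bp
  [146,159): 13 bp
  [159,163): 4 bp
  [163,175): 12 bp
  [175,191): 16 bp
  [191,195): 4 bp
  [195,204): 9 bp
  [204,216): 12 bp
  [216,228): 12 bp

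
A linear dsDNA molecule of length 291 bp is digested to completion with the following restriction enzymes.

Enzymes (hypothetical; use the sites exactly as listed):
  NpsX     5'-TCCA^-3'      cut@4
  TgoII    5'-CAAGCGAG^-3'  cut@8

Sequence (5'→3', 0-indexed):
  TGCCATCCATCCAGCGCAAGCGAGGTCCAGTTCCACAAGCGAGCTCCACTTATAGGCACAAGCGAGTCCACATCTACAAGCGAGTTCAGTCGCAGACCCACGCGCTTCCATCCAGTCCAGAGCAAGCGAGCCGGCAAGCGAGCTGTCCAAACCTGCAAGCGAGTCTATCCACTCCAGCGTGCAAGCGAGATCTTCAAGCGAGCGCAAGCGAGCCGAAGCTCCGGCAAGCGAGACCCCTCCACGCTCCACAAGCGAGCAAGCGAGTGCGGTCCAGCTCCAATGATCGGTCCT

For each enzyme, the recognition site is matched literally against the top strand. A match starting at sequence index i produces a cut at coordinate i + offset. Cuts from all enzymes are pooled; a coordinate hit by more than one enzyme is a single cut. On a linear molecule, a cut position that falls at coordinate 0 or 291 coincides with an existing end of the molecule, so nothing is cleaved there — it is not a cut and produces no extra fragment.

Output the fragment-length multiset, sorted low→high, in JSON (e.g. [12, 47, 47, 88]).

Site scan:
  NpsX (TCCA, off=4): starts [5, 9, 25, 31, 44, 66, 106, 110, 115, 145, 167, 172, 237, 244, 269, 275] → cuts [9, 13, 29, 35, 48, 70, 110, 114, 119, 149, 171, 176, 241, 248, 273, 279]
  TgoII (CAAGCGAG, off=8): starts [16, 35, 58, 76, 122, 134, 155, 181, 194, 204, 224, 248, 256] → cuts [24, 43, 66, 84, 130, 142, 163, 189, 202, 212, 232, 256, 264]

Pooled cuts: [9, 13, 24, 29, 35, 43, 48, 66, 70, 84, 110, 114, 119, 130, 142, 149, 163, 171, 176, 189, 202, 212, 232, 241, 248, 256, 264, 273, 279]

Fragments:
  [0,9): 9 bp
  [9,13): 4 bp
  [13,24): 11 bp
  [24,29): 5 bp
  [29,35): 6 bp
  [35,43): 8 bp
  [43,48): 5 bp
  [48,66): 18 bp
  [66,70): 4 bp
  [70,84): 14 bp
  [84,110): 26 bp
  [110,114): 4 bp
  [114,119): 5 bp
  [119,130): 11 bp
  [130,142): 12 bp
  [142,149): 7 bp
  [149,163): 14 bp
  [163,171): 8 bp
  [171,176): 5 bp
  [176,189): 13 bp
  [189,202): 13 bp
  [202,212): 10 bp
  [212,232): 20 bp
  [232,241): 9 bp
  [241,248): 7 bp
  [248,256): 8 bp
  [256,264): 8 bp
  [264,273): 9 bp
  [273,279): 6 bp
  [279,291): 12 bp

[4,4,4,5,5,5,5,6,6,7,7,8,8,8,8,9,9,9,10,11,11,12,12,13,13,14,14,18,20,26]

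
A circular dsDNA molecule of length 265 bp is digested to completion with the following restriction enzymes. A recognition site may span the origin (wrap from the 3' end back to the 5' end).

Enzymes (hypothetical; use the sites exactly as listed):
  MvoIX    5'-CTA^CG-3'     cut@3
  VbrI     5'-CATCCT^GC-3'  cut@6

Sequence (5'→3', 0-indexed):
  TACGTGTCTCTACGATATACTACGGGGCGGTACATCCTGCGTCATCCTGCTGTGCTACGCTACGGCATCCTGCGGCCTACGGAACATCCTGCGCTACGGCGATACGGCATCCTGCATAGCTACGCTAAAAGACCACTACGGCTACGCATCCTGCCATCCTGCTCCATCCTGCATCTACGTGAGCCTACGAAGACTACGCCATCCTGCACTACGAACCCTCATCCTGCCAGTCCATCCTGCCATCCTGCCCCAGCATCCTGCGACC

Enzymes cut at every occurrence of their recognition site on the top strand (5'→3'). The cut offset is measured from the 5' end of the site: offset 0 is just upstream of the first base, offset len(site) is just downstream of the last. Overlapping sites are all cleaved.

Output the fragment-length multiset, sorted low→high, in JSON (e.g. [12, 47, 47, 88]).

Per-enzyme occurrences:
  MvoIX (CTACG, off=3): starts [9, 19, 54, 59, 76, 93, 119, 135, 141, 174, 184, 193, 208, 264] → cuts [2, 12, 22, 57, 62, 79, 96, 122, 138, 144, 177, 187, 196, 211]
  VbrI (CATCCTGC, off=6): starts [32, 42, 65, 84, 107, 146, 154, 164, 199, 219, 232, 240, 253] → cuts [38, 48, 71, 90, 113, 152, 160, 170, 205, 225, 238, 246, 259]

All cut coordinates (distinct, sorted): [2, 12, 22, 38, 48, 57, 62, 71, 79, 90, 96, 113, 122, 138, 144, 152, 160, 170, 177, 187, 196, 205, 211, 225, 238, 246, 259]

Fragments:
  2→12: 10 bp
  12→22: 10 bp
  22→38: 16 bp
  38→48: 10 bp
  48→57: 9 bp
  57→62: 5 bp
  62→71: 9 bp
  71→79: 8 bp
  79→90: 11 bp
  90→96: 6 bp
  96→113: 17 bp
  113→122: 9 bp
  122→138: 16 bp
  138→144: 6 bp
  144→152: 8 bp
  152→160: 8 bp
  160→170: 10 bp
  170→177: 7 bp
  177→187: 10 bp
  187→196: 9 bp
  196→205: 9 bp
  205→211: 6 bp
  211→225: 14 bp
  225→238: 13 bp
  238→246: 8 bp
  246→259: 13 bp
  259→2 (wrap): 265-259+2 = 8 bp

[5,6,6,6,7,8,8,8,8,8,9,9,9,9,9,10,10,10,10,10,11,13,13,14,16,16,17]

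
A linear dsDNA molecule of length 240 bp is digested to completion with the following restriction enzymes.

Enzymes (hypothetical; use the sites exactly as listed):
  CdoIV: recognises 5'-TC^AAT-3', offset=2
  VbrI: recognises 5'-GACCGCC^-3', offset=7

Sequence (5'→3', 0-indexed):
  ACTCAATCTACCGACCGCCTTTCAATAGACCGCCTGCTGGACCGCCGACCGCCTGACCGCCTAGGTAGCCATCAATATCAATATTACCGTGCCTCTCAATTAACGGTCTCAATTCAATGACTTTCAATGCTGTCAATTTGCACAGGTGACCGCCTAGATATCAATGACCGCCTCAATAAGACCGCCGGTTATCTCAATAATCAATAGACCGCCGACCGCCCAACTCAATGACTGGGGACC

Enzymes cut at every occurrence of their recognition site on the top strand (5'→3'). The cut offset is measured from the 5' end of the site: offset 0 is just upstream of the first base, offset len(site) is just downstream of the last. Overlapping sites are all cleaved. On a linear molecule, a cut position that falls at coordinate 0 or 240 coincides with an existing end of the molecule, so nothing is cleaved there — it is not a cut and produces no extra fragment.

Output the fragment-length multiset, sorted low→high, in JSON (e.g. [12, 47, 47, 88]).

[2,4,4,5,6,6,7,7,7,8,8,9,9,10,10,11,11,12,12,12,13,14,15,18,20]

Per-enzyme occurrences:
  CdoIV (TCAAT, off=2): starts [2, 21, 71, 77, 95, 108, 113, 123, 132, 160, 172, 193, 200, 224] → cuts [4, 23, 73, 79, 97, 110, 115, 125, 134, 162, 174, 195, 202, 226]
  VbrI (GACCGCC, off=7): starts [12, 27, 39, 46, 54, 147, 165, 179, 206, 213] → cuts [19, 34, 46, 53, 61, 154, 172, 186, 213, 220]

Pooled cuts: [4, 19, 23, 34, 46, 53, 61, 73, 79, 97, 110, 115, 125, 134, 154, 162, 172, 174, 186, 195, 202, 213, 220, 226]

Fragment lengths:
  [0,4): 4 bp
  [4,19): 15 bp
  [19,23): 4 bp
  [23,34): 11 bp
  [34,46): 12 bp
  [46,53): 7 bp
  [53,61): 8 bp
  [61,73): 12 bp
  [73,79): 6 bp
  [79,97): 18 bp
  [97,110): 13 bp
  [110,115): 5 bp
  [115,125): 10 bp
  [125,134): 9 bp
  [134,154): 20 bp
  [154,162): 8 bp
  [162,172): 10 bp
  [172,174): 2 bp
  [174,186): 12 bp
  [186,195): 9 bp
  [195,202): 7 bp
  [202,213): 11 bp
  [213,220): 7 bp
  [220,226): 6 bp
  [226,240): 14 bp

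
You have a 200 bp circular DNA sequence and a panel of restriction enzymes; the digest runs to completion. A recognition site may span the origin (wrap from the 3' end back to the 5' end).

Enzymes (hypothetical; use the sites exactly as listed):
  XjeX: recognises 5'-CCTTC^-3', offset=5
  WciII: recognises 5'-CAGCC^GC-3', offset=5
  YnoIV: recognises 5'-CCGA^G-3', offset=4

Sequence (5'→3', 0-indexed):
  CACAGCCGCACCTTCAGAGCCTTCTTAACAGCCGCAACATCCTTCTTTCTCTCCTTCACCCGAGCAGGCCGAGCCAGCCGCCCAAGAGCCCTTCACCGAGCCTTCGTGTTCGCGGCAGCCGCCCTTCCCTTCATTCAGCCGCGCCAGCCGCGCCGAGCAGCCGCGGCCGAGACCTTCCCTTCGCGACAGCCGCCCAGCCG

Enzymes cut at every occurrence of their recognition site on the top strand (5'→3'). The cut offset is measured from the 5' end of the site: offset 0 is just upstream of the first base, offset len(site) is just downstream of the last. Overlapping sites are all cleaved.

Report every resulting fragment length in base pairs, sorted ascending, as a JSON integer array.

[5,5,5,6,6,6,7,7,7,7,8,8,8,8,8,9,9,9,9,9,12,12,15,15]

Site scan:
  XjeX (CCTTC, off=5): starts [10, 19, 40, 52, 89, 100, 122, 127, 172, 177] → cuts [15, 24, 45, 57, 94, 105, 127, 132, 177, 182]
  WciII (CAGCCGC, off=5): starts [2, 28, 74, 115, 135, 144, 157, 186, 194] → cuts [7, 33, 79, 120, 140, 149, 162, 191, 199]
  YnoIV (CCGAG, off=4): starts [59, 68, 95, 152, 166] → cuts [63, 72, 99, 156, 170]

All cut coordinates (distinct, sorted): [7, 15, 24, 33, 45, 57, 63, 72, 79, 94, 99, 105, 120, 127, 132, 140, 149, 156, 162, 170, 177, 182, 191, 199]

Fragment lengths:
  7→15: 8 bp
  15→24: 9 bp
  24→33: 9 bp
  33→45: 12 bp
  45→57: 12 bp
  57→63: 6 bp
  63→72: 9 bp
  72→79: 7 bp
  79→94: 15 bp
  94→99: 5 bp
  99→105: 6 bp
  105→120: 15 bp
  120→127: 7 bp
  127→132: 5 bp
  132→140: 8 bp
  140→149: 9 bp
  149→156: 7 bp
  156→162: 6 bp
  162→170: 8 bp
  170→177: 7 bp
  177→182: 5 bp
  182→191: 9 bp
  191→199: 8 bp
  199→7 (wrap): 200-199+7 = 8 bp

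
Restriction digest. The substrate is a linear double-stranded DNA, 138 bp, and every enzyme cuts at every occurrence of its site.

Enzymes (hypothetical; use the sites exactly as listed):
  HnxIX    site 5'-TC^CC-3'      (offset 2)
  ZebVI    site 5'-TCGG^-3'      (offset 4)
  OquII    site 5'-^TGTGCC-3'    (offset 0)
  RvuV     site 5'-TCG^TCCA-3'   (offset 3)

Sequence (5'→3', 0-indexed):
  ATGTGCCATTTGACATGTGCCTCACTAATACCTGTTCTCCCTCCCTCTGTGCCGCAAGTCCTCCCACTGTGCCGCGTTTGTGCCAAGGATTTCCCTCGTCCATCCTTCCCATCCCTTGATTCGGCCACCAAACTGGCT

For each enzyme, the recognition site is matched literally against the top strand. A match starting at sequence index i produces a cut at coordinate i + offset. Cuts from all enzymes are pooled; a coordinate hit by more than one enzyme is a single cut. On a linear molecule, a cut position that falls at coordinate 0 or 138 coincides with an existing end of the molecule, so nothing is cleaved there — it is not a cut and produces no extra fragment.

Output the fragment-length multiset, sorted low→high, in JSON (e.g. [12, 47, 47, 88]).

[1,4,4,4,5,5,10,11,11,14,14,15,16,24]

Scan for sites:
  HnxIX TCCC/2: at [37, 41, 61, 91, 106, 111] ⇒ [39, 43, 63, 93, 108, 113]
  ZebVI TCGG/4: at [120] ⇒ [124]
  OquII TGTGCC/0: at [1, 15, 47, 67, 78] ⇒ [1, 15, 47, 67, 78]
  RvuV TCGTCCA/3: at [95] ⇒ [98]

Pooled cuts: [1, 15, 39, 43, 47, 63, 67, 78, 93, 98, 108, 113, 124]

Fragments:
  [0,1): 1 bp
  [1,15): 14 bp
  [15,39): 24 bp
  [39,43): 4 bp
  [43,47): 4 bp
  [47,63): 16 bp
  [63,67): 4 bp
  [67,78): 11 bp
  [78,93): 15 bp
  [93,98): 5 bp
  [98,108): 10 bp
  [108,113): 5 bp
  [113,124): 11 bp
  [124,138): 14 bp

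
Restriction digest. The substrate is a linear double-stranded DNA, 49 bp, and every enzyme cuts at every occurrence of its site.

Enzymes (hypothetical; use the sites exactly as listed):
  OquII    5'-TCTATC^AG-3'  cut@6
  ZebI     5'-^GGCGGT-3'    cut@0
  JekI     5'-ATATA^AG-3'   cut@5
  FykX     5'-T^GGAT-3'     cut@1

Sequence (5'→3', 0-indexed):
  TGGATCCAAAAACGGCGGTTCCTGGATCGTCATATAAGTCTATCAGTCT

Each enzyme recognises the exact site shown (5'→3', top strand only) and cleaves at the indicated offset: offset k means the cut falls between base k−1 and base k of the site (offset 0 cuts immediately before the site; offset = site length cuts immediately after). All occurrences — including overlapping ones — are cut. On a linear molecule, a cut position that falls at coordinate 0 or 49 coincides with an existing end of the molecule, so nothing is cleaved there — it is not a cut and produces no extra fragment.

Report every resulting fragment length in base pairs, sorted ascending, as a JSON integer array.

[1,5,8,10,12,13]

Per-enzyme occurrences:
  OquII TCTATCAG/6: at [38] ⇒ [44]
  ZebI GGCGGT/0: at [13] ⇒ [13]
  JekI ATATAAG/5: at [31] ⇒ [36]
  FykX TGGAT/1: at [0, 22] ⇒ [1, 23]

Pooled cuts: [1, 13, 23, 36, 44]

Fragment lengths:
  [0,1): 1 bp
  [1,13): 12 bp
  [13,23): 10 bp
  [23,36): 13 bp
  [36,44): 8 bp
  [44,49): 5 bp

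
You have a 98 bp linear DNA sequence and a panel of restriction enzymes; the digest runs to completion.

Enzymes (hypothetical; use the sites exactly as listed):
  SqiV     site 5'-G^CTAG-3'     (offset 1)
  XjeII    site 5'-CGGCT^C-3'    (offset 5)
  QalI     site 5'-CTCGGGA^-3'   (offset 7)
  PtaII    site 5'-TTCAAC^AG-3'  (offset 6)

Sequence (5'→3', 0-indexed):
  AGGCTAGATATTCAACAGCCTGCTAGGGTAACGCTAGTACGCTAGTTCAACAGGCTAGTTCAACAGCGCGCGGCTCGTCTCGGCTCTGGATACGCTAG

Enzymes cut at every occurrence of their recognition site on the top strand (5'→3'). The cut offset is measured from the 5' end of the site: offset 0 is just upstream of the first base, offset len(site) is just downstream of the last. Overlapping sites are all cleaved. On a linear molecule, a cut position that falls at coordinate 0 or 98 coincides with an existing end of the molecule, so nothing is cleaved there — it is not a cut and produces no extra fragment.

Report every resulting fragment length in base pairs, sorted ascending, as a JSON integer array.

Per-enzyme occurrences:
  SqiV GCTAG/1: at [2, 21, 32, 40, 53, 93] ⇒ [3, 22, 33, 41, 54, 94]
  XjeII CGGCTC/5: at [70, 80] ⇒ [75, 85]
  QalI (CTCGGGA, off=7): no sites
  PtaII TTCAACAG/6: at [10, 45, 58] ⇒ [16, 51, 64]

All cut coordinates (distinct, sorted): [3, 16, 22, 33, 41, 51, 54, 64, 75, 85, 94]

Fragments:
  [0,3): 3 bp
  [3,16): 13 bp
  [16,22): 6 bp
  [22,33): 11 bp
  [33,41): 8 bp
  [41,51): 10 bp
  [51,54): 3 bp
  [54,64): 10 bp
  [64,75): 11 bp
  [75,85): 10 bp
  [85,94): 9 bp
  [94,98): 4 bp

[3,3,4,6,8,9,10,10,10,11,11,13]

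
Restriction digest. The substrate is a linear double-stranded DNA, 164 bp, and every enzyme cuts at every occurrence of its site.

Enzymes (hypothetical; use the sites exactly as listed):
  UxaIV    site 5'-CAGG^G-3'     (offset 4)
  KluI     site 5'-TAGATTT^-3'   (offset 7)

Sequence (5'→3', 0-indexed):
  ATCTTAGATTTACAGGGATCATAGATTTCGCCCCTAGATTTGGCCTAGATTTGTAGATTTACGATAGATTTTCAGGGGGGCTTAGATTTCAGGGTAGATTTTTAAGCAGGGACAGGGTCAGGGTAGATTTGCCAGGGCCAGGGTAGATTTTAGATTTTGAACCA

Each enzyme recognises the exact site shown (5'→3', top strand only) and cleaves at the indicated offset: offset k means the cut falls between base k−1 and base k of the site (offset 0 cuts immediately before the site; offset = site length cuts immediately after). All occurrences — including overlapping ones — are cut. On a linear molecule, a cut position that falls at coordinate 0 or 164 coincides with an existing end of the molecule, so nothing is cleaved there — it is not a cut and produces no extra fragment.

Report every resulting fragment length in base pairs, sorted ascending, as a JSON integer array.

[4,5,5,6,6,6,6,7,7,8,8,8,8,9,11,11,11,12,13,13]

Site scan:
  UxaIV (CAGGG, off=4): starts [12, 72, 89, 106, 112, 118, 132, 138] → cuts [16, 76, 93, 110, 116, 122, 136, 142]
  KluI (TAGATTT, off=7): starts [4, 21, 34, 45, 53, 64, 82, 94, 123, 143, 150] → cuts [11, 28, 41, 52, 60, 71, 89, 101, 130, 150, 157]

Pooled cuts: [11, 16, 28, 41, 52, 60, 71, 76, 89, 93, 101, 110, 116, 122, 130, 136, 142, 150, 157]

Fragments:
  [0,11): 11 bp
  [11,16): 5 bp
  [16,28): 12 bp
  [28,41): 13 bp
  [41,52): 11 bp
  [52,60): 8 bp
  [60,71): 11 bp
  [71,76): 5 bp
  [76,89): 13 bp
  [89,93): 4 bp
  [93,101): 8 bp
  [101,110): 9 bp
  [110,116): 6 bp
  [116,122): 6 bp
  [122,130): 8 bp
  [130,136): 6 bp
  [136,142): 6 bp
  [142,150): 8 bp
  [150,157): 7 bp
  [157,164): 7 bp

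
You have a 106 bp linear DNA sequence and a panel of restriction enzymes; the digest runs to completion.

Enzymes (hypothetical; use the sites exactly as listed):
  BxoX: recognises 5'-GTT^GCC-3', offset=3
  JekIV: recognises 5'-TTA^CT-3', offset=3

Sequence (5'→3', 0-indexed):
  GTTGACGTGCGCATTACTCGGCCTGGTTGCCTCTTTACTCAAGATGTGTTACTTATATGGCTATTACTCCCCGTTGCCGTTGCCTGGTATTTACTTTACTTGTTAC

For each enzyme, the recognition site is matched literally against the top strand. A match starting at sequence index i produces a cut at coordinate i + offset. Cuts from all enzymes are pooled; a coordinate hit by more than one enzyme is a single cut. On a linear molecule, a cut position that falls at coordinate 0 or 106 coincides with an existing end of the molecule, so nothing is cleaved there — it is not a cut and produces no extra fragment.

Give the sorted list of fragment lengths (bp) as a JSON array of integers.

Site scan:
  BxoX (GTTGCC, off=3): starts [25, 72, 78] → cuts [28, 75, 81]
  JekIV (TTACT, off=3): starts [13, 34, 48, 63, 90, 95] → cuts [16, 37, 51, 66, 93, 98]

Pooled cuts: [16, 28, 37, 51, 66, 75, 81, 93, 98]

Fragments:
  [0,16): 16 bp
  [16,28): 12 bp
  [28,37): 9 bp
  [37,51): 14 bp
  [51,66): 15 bp
  [66,75): 9 bp
  [75,81): 6 bp
  [81,93): 12 bp
  [93,98): 5 bp
  [98,106): 8 bp

[5,6,8,9,9,12,12,14,15,16]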